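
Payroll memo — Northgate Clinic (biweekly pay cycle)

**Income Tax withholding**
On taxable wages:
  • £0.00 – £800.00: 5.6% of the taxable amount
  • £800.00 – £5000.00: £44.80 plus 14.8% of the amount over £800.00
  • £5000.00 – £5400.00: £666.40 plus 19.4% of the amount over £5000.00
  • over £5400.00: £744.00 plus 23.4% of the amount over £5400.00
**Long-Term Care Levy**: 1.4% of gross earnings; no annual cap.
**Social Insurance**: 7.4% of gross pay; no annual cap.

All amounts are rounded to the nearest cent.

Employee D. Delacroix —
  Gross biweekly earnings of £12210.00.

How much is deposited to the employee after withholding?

Income Tax: taxable = £12210.00
  £744.00 + 23.4% × (£12210.00 − £5400.00) = £744.00 + 23.4% × £6810.00 = £2337.54
Long-Term Care Levy: 1.4% × £12210.00 = £170.94
Social Insurance: 7.4% × £12210.00 = £903.54
Total withheld: £2337.54 + £170.94 + £903.54 = £3412.02
Net pay: £12210.00 − £3412.02 = £8797.98

£8797.98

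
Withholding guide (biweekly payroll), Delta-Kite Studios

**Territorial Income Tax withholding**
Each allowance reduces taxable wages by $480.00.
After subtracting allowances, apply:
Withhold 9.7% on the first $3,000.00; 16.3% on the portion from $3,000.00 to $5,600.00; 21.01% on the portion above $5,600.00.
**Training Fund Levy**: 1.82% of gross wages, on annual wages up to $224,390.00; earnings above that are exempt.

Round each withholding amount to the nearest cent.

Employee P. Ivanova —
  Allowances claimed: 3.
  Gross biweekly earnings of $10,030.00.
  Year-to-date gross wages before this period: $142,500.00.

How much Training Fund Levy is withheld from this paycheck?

$182.55

Training Fund Levy: 1.82% × $10,030.00 = $182.55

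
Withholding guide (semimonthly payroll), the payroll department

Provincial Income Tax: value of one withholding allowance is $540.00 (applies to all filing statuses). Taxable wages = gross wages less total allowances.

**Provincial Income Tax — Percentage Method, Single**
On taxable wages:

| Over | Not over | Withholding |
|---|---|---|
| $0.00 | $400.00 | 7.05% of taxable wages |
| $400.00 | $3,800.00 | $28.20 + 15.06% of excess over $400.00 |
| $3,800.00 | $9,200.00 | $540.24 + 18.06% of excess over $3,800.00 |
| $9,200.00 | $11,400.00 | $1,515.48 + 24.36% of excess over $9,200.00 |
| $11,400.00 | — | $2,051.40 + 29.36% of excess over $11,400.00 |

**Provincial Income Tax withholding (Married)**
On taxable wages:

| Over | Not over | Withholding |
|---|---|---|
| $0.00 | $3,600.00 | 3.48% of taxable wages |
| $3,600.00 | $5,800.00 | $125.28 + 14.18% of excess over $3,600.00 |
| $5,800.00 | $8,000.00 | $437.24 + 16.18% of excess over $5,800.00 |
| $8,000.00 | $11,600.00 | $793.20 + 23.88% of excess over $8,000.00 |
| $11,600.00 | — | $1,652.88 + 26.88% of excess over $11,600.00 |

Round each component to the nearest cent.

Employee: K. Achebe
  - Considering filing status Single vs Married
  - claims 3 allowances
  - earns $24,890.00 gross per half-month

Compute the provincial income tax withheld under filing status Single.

$5,536.43

Provincial Income Tax (Single): taxable = $24,890.00 − 3×$540.00 = $23,270.00
  $2,051.40 + 29.36% × ($23,270.00 − $11,400.00) = $2,051.40 + 29.36% × $11,870.00 = $5,536.43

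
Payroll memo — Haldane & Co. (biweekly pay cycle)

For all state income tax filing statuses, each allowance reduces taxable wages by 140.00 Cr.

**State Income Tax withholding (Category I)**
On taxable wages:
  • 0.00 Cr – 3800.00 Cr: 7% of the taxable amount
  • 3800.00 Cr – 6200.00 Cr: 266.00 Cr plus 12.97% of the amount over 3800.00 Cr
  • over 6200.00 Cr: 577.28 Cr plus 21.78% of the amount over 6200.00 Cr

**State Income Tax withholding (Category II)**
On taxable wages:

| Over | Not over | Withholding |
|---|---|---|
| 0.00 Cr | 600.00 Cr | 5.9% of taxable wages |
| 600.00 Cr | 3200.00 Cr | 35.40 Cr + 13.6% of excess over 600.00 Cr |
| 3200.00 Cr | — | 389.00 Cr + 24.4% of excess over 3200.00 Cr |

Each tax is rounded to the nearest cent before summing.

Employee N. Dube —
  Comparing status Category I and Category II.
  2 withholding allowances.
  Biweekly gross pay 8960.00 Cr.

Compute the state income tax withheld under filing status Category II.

State Income Tax (Category II): taxable = 8960.00 Cr − 2×140.00 Cr = 8680.00 Cr
  389.00 Cr + 24.4% × (8680.00 Cr − 3200.00 Cr) = 389.00 Cr + 24.4% × 5480.00 Cr = 1726.12 Cr

1726.12 Cr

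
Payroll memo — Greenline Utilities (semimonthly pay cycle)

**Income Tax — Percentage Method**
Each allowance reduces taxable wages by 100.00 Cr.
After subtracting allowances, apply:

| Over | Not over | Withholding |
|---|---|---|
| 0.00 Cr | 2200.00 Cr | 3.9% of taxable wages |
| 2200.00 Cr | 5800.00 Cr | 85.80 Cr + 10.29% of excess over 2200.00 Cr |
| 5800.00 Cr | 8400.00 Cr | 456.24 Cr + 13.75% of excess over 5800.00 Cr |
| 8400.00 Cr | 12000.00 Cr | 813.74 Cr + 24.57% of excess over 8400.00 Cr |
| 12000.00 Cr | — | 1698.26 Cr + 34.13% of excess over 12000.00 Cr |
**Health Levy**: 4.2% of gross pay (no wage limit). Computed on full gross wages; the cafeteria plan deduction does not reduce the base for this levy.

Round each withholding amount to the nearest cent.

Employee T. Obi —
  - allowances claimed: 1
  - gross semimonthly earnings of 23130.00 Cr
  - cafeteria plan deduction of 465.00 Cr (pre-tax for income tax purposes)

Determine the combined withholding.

6275.55 Cr

Income Tax: taxable = 23130.00 Cr − 465.00 Cr − 1×100.00 Cr = 22565.00 Cr
  1698.26 Cr + 34.13% × (22565.00 Cr − 12000.00 Cr) = 1698.26 Cr + 34.13% × 10565.00 Cr = 5304.09 Cr
Health Levy: 4.2% × 23130.00 Cr = 971.46 Cr
Total: 5304.09 Cr + 971.46 Cr = 6275.55 Cr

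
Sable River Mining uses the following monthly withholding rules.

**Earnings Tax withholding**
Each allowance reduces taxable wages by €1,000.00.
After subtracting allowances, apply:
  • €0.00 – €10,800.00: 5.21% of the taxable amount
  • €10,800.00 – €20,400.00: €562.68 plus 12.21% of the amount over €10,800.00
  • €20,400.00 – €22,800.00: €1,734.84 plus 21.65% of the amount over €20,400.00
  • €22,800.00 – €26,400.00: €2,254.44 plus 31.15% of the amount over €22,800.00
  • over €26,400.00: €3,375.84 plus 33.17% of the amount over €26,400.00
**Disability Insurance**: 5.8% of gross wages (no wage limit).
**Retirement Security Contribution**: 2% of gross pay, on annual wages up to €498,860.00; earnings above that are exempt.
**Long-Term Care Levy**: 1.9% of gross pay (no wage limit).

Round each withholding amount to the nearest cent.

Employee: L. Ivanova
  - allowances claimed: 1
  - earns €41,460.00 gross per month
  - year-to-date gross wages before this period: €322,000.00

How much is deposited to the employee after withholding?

Earnings Tax: taxable = €41,460.00 − 1×€1,000.00 = €40,460.00
  €3,375.84 + 33.17% × (€40,460.00 − €26,400.00) = €3,375.84 + 33.17% × €14,060.00 = €8,039.54
Disability Insurance: 5.8% × €41,460.00 = €2,404.68
Retirement Security Contribution: 2% × €41,460.00 = €829.20
Long-Term Care Levy: 1.9% × €41,460.00 = €787.74
Total withheld: €8,039.54 + €2,404.68 + €829.20 + €787.74 = €12,061.16
Net pay: €41,460.00 − €12,061.16 = €29,398.84

€29,398.84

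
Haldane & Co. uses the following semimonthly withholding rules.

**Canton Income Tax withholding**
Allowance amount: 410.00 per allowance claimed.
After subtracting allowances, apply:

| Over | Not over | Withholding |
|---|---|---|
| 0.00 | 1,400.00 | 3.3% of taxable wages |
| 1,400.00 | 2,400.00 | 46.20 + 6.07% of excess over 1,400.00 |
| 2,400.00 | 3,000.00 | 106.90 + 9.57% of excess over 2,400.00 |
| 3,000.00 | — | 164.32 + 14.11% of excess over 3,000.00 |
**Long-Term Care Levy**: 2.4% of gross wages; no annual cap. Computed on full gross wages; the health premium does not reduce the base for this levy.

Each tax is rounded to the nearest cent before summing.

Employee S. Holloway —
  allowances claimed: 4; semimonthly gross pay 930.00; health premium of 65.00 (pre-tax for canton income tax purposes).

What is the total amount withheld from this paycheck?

Canton Income Tax: taxable = 930.00 − 65.00 − 4×410.00 = -775.00
  Taxable ≤ 0 → 0.00
Long-Term Care Levy: 2.4% × 930.00 = 22.32
Total: 0.00 + 22.32 = 22.32

22.32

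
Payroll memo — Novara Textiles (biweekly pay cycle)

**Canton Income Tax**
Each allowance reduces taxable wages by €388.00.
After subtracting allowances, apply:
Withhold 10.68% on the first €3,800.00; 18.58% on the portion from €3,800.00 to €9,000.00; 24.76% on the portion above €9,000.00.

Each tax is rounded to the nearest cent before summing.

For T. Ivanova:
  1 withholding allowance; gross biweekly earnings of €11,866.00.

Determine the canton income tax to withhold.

€1,985.55

Canton Income Tax: taxable = €11,866.00 − 1×€388.00 = €11,478.00
  €1,372.00 + 24.76% × (€11,478.00 − €9,000.00) = €1,372.00 + 24.76% × €2,478.00 = €1,985.55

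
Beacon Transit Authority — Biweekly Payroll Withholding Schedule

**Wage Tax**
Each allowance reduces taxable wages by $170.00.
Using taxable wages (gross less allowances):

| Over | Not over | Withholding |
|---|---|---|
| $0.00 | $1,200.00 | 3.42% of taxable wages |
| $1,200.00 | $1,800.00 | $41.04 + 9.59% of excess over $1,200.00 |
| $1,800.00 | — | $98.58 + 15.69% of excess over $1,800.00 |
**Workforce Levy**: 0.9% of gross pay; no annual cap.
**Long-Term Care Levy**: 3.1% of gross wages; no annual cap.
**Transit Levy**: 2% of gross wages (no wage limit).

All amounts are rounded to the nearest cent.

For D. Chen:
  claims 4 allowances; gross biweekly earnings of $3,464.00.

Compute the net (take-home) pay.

Wage Tax: taxable = $3,464.00 − 4×$170.00 = $2,784.00
  $98.58 + 15.69% × ($2,784.00 − $1,800.00) = $98.58 + 15.69% × $984.00 = $252.97
Workforce Levy: 0.9% × $3,464.00 = $31.18
Long-Term Care Levy: 3.1% × $3,464.00 = $107.38
Transit Levy: 2% × $3,464.00 = $69.28
Total withheld: $252.97 + $31.18 + $107.38 + $69.28 = $460.81
Net pay: $3,464.00 − $460.81 = $3,003.19

$3,003.19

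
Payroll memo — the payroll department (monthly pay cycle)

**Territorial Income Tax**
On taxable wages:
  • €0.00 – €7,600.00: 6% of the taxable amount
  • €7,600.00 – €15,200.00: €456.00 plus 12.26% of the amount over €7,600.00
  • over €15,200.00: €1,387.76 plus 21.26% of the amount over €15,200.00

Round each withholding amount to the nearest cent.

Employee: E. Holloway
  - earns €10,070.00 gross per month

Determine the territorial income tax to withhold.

€758.82

Territorial Income Tax: taxable = €10,070.00
  €456.00 + 12.26% × (€10,070.00 − €7,600.00) = €456.00 + 12.26% × €2,470.00 = €758.82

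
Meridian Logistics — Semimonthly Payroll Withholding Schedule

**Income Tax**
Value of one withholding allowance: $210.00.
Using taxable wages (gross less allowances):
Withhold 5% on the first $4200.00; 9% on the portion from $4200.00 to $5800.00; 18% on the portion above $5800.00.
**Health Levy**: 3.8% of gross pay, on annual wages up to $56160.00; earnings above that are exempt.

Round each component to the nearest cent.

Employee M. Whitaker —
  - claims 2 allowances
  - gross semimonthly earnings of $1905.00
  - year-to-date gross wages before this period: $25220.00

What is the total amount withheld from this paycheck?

$146.64

Income Tax: taxable = $1905.00 − 2×$210.00 = $1485.00
  5% × $1485.00 = $74.25
Health Levy: 3.8% × $1905.00 = $72.39
Total: $74.25 + $72.39 = $146.64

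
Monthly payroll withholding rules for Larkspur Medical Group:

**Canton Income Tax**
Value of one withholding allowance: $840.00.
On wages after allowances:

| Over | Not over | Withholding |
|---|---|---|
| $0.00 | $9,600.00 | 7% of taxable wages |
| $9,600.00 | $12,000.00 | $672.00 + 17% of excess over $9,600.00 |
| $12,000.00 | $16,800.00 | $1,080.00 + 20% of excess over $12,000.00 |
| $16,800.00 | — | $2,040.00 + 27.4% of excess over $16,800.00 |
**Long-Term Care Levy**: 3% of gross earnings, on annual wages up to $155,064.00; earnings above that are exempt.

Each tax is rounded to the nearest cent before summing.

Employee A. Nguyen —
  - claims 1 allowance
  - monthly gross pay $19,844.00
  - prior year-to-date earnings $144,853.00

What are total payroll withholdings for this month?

Canton Income Tax: taxable = $19,844.00 − 1×$840.00 = $19,004.00
  $2,040.00 + 27.4% × ($19,004.00 − $16,800.00) = $2,040.00 + 27.4% × $2,204.00 = $2,643.90
Long-Term Care Levy: cap $155,064.00 − YTD $144,853.00 = $10,211.00 subject; 3% × $10,211.00 = $306.33
Total: $2,643.90 + $306.33 = $2,950.23

$2,950.23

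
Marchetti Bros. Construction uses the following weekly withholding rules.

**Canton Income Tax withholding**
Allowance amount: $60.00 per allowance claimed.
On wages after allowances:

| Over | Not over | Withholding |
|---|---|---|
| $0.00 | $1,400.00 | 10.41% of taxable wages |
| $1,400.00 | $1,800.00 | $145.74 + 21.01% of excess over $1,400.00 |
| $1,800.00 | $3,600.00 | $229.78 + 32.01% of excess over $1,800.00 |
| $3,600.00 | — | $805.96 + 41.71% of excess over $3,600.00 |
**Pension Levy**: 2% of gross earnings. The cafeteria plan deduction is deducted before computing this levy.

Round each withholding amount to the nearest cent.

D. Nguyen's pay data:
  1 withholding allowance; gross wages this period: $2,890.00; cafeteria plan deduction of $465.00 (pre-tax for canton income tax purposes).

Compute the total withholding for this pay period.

Canton Income Tax: taxable = $2,890.00 − $465.00 − 1×$60.00 = $2,365.00
  $229.78 + 32.01% × ($2,365.00 − $1,800.00) = $229.78 + 32.01% × $565.00 = $410.64
Pension Levy: 2% × $2,425.00 = $48.50
Total: $410.64 + $48.50 = $459.14

$459.14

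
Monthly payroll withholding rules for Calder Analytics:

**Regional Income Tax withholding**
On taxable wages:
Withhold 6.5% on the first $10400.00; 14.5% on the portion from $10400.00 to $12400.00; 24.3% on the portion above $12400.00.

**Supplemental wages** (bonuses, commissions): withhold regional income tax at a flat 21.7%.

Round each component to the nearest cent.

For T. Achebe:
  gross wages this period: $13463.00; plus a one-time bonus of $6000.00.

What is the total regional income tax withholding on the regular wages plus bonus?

$2526.31

Regional Income Tax: taxable = $13463.00
  $966.00 + 24.3% × ($13463.00 − $12400.00) = $966.00 + 24.3% × $1063.00 = $1224.31
Supplemental (21.7% flat on bonus): 21.7% × $6000.00 = $1302.00
Total regional income tax: $1224.31 + $1302.00 = $2526.31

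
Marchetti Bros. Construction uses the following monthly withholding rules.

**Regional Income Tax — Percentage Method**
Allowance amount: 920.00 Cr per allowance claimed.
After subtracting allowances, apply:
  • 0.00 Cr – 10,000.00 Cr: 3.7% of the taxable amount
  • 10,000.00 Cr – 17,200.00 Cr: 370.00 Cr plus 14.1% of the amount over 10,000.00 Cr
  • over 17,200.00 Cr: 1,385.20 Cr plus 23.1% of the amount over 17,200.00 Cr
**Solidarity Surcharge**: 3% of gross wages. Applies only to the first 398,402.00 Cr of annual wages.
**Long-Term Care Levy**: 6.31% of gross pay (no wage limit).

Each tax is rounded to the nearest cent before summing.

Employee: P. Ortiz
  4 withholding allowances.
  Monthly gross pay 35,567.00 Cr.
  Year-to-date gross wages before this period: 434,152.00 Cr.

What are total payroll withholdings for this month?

7,022.18 Cr

Regional Income Tax: taxable = 35,567.00 Cr − 4×920.00 Cr = 31,887.00 Cr
  1,385.20 Cr + 23.1% × (31,887.00 Cr − 17,200.00 Cr) = 1,385.20 Cr + 23.1% × 14,687.00 Cr = 4,777.90 Cr
Solidarity Surcharge: YTD 434,152.00 Cr ≥ cap 398,402.00 Cr → 0.00 Cr
Long-Term Care Levy: 6.31% × 35,567.00 Cr = 2,244.28 Cr
Total: 4,777.90 Cr + 0.00 Cr + 2,244.28 Cr = 7,022.18 Cr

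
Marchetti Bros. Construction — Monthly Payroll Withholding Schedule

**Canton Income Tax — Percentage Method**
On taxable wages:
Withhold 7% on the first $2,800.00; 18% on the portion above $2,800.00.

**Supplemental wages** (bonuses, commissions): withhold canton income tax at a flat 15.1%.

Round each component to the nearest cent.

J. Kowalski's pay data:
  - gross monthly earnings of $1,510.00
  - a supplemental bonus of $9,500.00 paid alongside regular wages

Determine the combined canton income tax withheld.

$1,540.20

Canton Income Tax: taxable = $1,510.00
  7% × $1,510.00 = $105.70
Supplemental (15.1% flat on bonus): 15.1% × $9,500.00 = $1,434.50
Total canton income tax: $105.70 + $1,434.50 = $1,540.20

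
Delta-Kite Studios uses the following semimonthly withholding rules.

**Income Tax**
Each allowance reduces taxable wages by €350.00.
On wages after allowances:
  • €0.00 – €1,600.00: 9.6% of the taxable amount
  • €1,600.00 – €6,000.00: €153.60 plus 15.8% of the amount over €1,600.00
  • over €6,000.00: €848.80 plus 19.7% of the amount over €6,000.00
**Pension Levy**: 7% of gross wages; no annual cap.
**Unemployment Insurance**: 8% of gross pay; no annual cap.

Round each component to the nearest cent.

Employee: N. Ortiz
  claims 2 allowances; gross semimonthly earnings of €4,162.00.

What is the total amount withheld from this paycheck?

€1,072.10

Income Tax: taxable = €4,162.00 − 2×€350.00 = €3,462.00
  €153.60 + 15.8% × (€3,462.00 − €1,600.00) = €153.60 + 15.8% × €1,862.00 = €447.80
Pension Levy: 7% × €4,162.00 = €291.34
Unemployment Insurance: 8% × €4,162.00 = €332.96
Total: €447.80 + €291.34 + €332.96 = €1,072.10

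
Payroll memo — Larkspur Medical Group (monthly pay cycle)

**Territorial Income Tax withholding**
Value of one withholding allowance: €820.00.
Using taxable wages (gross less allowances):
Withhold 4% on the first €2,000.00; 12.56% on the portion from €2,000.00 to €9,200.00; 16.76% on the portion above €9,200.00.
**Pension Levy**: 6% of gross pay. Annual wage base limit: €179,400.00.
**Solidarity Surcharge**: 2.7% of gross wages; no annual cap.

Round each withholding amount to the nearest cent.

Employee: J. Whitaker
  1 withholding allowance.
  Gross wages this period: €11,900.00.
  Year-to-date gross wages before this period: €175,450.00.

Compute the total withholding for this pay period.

€1,857.71

Territorial Income Tax: taxable = €11,900.00 − 1×€820.00 = €11,080.00
  €984.32 + 16.76% × (€11,080.00 − €9,200.00) = €984.32 + 16.76% × €1,880.00 = €1,299.41
Pension Levy: cap €179,400.00 − YTD €175,450.00 = €3,950.00 subject; 6% × €3,950.00 = €237.00
Solidarity Surcharge: 2.7% × €11,900.00 = €321.30
Total: €1,299.41 + €237.00 + €321.30 = €1,857.71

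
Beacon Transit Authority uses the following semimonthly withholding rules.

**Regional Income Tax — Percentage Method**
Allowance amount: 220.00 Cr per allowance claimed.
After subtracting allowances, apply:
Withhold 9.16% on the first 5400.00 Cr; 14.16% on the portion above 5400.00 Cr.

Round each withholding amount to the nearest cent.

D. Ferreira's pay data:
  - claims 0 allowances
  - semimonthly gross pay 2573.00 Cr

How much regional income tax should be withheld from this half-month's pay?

Regional Income Tax: taxable = 2573.00 Cr
  9.16% × 2573.00 Cr = 235.69 Cr

235.69 Cr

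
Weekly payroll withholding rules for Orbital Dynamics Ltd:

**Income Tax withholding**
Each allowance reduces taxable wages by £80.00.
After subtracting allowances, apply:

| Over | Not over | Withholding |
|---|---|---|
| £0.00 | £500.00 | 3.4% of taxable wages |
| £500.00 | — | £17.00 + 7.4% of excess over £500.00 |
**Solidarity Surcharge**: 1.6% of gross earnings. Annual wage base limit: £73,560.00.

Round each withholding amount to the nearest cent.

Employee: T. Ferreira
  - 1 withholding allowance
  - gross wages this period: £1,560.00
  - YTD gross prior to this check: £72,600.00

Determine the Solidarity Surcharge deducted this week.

£15.36

Solidarity Surcharge: cap £73,560.00 − YTD £72,600.00 = £960.00 subject; 1.6% × £960.00 = £15.36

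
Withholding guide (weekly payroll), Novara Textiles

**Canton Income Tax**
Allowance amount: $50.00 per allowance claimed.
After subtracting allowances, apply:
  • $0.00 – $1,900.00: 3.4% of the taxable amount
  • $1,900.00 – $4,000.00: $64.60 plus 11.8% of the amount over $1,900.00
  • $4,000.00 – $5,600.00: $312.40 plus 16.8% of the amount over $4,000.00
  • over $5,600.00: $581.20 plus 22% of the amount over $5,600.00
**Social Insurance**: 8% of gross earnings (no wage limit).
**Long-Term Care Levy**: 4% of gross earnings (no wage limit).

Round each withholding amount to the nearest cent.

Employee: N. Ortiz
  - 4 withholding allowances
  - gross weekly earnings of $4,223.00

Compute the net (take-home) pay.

Canton Income Tax: taxable = $4,223.00 − 4×$50.00 = $4,023.00
  $312.40 + 16.8% × ($4,023.00 − $4,000.00) = $312.40 + 16.8% × $23.00 = $316.26
Social Insurance: 8% × $4,223.00 = $337.84
Long-Term Care Levy: 4% × $4,223.00 = $168.92
Total withheld: $316.26 + $337.84 + $168.92 = $823.02
Net pay: $4,223.00 − $823.02 = $3,399.98

$3,399.98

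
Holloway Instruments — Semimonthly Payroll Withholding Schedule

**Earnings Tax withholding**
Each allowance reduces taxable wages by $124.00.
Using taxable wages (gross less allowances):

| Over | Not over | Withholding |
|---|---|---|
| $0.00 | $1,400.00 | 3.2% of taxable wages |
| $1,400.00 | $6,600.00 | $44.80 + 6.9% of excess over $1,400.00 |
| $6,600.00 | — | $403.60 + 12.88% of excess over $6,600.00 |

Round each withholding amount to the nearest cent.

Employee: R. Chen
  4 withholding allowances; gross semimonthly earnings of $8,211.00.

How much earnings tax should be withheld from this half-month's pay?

Earnings Tax: taxable = $8,211.00 − 4×$124.00 = $7,715.00
  $403.60 + 12.88% × ($7,715.00 − $6,600.00) = $403.60 + 12.88% × $1,115.00 = $547.21

$547.21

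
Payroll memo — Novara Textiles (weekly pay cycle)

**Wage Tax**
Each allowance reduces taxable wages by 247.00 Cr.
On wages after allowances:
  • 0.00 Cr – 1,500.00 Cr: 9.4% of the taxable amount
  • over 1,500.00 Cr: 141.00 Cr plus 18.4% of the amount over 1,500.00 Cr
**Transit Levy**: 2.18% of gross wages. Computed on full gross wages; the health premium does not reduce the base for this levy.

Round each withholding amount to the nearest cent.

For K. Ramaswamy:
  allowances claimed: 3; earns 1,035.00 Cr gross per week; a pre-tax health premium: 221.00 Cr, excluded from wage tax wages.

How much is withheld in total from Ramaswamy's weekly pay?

29.42 Cr

Wage Tax: taxable = 1,035.00 Cr − 221.00 Cr − 3×247.00 Cr = 73.00 Cr
  9.4% × 73.00 Cr = 6.86 Cr
Transit Levy: 2.18% × 1,035.00 Cr = 22.56 Cr
Total: 6.86 Cr + 22.56 Cr = 29.42 Cr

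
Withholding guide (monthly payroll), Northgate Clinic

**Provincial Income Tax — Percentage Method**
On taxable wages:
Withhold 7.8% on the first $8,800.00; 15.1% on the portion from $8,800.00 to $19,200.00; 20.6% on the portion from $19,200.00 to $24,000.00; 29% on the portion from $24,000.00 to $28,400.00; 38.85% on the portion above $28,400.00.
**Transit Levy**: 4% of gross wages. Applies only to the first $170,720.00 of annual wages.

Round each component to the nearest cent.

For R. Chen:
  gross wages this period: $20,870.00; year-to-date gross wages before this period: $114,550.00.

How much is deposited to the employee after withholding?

$17,434.38

Provincial Income Tax: taxable = $20,870.00
  $2,256.80 + 20.6% × ($20,870.00 − $19,200.00) = $2,256.80 + 20.6% × $1,670.00 = $2,600.82
Transit Levy: 4% × $20,870.00 = $834.80
Total withheld: $2,600.82 + $834.80 = $3,435.62
Net pay: $20,870.00 − $3,435.62 = $17,434.38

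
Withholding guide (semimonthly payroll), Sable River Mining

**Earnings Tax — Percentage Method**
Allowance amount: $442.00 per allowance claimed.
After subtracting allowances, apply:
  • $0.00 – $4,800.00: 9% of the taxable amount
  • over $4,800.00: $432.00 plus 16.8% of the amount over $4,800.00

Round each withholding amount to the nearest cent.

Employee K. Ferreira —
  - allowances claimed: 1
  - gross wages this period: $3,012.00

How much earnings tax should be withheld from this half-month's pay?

$231.30

Earnings Tax: taxable = $3,012.00 − 1×$442.00 = $2,570.00
  9% × $2,570.00 = $231.30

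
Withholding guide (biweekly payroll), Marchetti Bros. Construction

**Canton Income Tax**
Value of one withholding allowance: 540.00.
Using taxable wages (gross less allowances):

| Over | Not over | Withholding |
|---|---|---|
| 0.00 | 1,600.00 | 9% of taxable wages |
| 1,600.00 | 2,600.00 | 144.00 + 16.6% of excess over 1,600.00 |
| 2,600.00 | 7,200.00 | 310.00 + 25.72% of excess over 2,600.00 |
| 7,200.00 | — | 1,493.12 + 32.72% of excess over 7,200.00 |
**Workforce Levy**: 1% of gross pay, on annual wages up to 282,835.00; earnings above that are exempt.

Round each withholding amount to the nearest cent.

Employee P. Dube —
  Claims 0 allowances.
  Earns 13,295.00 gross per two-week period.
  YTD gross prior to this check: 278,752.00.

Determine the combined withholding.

Canton Income Tax: taxable = 13,295.00
  1,493.12 + 32.72% × (13,295.00 − 7,200.00) = 1,493.12 + 32.72% × 6,095.00 = 3,487.40
Workforce Levy: cap 282,835.00 − YTD 278,752.00 = 4,083.00 subject; 1% × 4,083.00 = 40.83
Total: 3,487.40 + 40.83 = 3,528.23

3,528.23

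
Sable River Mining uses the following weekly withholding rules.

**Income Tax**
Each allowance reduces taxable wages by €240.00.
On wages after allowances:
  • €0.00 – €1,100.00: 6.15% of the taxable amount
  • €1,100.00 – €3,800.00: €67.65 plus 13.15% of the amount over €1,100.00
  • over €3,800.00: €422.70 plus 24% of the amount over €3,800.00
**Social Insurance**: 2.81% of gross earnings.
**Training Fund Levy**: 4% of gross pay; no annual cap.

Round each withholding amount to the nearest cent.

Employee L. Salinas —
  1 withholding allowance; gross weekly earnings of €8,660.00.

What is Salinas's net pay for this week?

€6,538.75

Income Tax: taxable = €8,660.00 − 1×€240.00 = €8,420.00
  €422.70 + 24% × (€8,420.00 − €3,800.00) = €422.70 + 24% × €4,620.00 = €1,531.50
Social Insurance: 2.81% × €8,660.00 = €243.35
Training Fund Levy: 4% × €8,660.00 = €346.40
Total withheld: €1,531.50 + €243.35 + €346.40 = €2,121.25
Net pay: €8,660.00 − €2,121.25 = €6,538.75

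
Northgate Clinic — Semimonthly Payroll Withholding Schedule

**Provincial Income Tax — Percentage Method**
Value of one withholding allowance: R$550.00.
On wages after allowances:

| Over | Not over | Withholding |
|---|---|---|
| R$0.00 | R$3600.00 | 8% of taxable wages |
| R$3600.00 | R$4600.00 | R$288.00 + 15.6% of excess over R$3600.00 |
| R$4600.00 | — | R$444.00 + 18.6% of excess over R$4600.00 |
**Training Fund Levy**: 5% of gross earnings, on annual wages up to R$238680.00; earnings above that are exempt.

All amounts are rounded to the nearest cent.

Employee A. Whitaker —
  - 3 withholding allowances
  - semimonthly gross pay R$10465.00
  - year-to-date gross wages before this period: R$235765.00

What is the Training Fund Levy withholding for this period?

R$145.75

Training Fund Levy: cap R$238680.00 − YTD R$235765.00 = R$2915.00 subject; 5% × R$2915.00 = R$145.75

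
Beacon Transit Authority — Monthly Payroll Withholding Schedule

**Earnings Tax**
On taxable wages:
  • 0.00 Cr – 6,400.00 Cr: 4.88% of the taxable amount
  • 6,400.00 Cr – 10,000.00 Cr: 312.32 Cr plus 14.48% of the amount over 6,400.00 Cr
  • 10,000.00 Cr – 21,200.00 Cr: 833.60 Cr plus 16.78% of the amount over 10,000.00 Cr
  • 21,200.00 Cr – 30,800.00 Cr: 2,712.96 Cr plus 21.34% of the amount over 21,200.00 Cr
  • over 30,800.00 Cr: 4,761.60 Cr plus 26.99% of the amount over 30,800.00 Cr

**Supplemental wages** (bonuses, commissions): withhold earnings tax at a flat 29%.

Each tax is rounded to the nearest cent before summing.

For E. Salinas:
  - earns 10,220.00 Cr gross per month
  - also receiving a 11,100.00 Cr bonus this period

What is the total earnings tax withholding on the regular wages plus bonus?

4,089.52 Cr

Earnings Tax: taxable = 10,220.00 Cr
  833.60 Cr + 16.78% × (10,220.00 Cr − 10,000.00 Cr) = 833.60 Cr + 16.78% × 220.00 Cr = 870.52 Cr
Supplemental (29% flat on bonus): 29% × 11,100.00 Cr = 3,219.00 Cr
Total earnings tax: 870.52 Cr + 3,219.00 Cr = 4,089.52 Cr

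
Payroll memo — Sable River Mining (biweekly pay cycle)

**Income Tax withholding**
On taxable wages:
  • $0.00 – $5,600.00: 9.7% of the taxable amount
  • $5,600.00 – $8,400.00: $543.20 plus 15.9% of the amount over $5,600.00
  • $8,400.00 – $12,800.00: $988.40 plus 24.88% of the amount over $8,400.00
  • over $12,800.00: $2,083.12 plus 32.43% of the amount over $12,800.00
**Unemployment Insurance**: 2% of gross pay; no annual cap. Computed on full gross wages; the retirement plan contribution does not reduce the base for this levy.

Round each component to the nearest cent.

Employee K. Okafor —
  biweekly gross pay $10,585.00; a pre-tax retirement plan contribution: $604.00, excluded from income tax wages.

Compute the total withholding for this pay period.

Income Tax: taxable = $10,585.00 − $604.00 = $9,981.00
  $988.40 + 24.88% × ($9,981.00 − $8,400.00) = $988.40 + 24.88% × $1,581.00 = $1,381.75
Unemployment Insurance: 2% × $10,585.00 = $211.70
Total: $1,381.75 + $211.70 = $1,593.45

$1,593.45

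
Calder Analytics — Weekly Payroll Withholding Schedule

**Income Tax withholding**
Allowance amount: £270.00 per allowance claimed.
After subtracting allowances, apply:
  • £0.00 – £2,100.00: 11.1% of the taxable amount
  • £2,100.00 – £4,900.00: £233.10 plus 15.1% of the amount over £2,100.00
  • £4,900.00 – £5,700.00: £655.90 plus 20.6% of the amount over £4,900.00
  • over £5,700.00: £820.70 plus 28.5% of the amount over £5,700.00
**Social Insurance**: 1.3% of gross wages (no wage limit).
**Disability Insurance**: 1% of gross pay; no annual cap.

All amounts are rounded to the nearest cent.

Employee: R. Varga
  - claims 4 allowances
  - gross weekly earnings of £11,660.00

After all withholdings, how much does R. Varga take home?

Income Tax: taxable = £11,660.00 − 4×£270.00 = £10,580.00
  £820.70 + 28.5% × (£10,580.00 − £5,700.00) = £820.70 + 28.5% × £4,880.00 = £2,211.50
Social Insurance: 1.3% × £11,660.00 = £151.58
Disability Insurance: 1% × £11,660.00 = £116.60
Total withheld: £2,211.50 + £151.58 + £116.60 = £2,479.68
Net pay: £11,660.00 − £2,479.68 = £9,180.32

£9,180.32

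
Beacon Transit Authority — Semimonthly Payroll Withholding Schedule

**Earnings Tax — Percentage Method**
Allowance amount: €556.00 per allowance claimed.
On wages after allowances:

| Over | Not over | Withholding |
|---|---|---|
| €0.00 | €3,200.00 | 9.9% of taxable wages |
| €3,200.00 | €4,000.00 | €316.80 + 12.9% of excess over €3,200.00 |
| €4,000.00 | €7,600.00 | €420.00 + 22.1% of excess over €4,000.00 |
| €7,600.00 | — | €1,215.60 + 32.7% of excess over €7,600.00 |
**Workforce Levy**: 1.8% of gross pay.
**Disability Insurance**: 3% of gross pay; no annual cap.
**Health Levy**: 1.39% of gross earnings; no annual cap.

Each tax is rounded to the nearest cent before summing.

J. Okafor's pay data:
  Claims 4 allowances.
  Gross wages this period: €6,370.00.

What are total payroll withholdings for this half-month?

Earnings Tax: taxable = €6,370.00 − 4×€556.00 = €4,146.00
  €420.00 + 22.1% × (€4,146.00 − €4,000.00) = €420.00 + 22.1% × €146.00 = €452.27
Workforce Levy: 1.8% × €6,370.00 = €114.66
Disability Insurance: 3% × €6,370.00 = €191.10
Health Levy: 1.39% × €6,370.00 = €88.54
Total: €452.27 + €114.66 + €191.10 + €88.54 = €846.57

€846.57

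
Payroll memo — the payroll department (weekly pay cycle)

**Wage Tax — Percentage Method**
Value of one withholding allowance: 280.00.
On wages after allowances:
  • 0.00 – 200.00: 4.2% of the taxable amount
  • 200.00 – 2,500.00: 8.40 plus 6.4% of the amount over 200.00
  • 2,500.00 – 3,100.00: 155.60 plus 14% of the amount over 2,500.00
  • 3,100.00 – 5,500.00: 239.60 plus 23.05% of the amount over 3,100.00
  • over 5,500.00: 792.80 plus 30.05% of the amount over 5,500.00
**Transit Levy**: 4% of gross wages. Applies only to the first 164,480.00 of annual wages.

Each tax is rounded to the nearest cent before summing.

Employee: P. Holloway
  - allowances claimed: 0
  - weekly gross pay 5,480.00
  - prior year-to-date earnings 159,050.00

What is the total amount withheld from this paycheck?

1,005.39

Wage Tax: taxable = 5,480.00
  239.60 + 23.05% × (5,480.00 − 3,100.00) = 239.60 + 23.05% × 2,380.00 = 788.19
Transit Levy: cap 164,480.00 − YTD 159,050.00 = 5,430.00 subject; 4% × 5,430.00 = 217.20
Total: 788.19 + 217.20 = 1,005.39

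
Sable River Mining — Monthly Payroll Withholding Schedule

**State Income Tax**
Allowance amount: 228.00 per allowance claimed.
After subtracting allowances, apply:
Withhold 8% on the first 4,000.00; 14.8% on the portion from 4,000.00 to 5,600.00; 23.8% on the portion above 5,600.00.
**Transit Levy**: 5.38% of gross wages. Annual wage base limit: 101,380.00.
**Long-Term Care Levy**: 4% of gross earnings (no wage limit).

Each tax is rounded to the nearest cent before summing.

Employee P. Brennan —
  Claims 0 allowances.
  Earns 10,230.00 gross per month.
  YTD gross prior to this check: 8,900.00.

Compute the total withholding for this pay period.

State Income Tax: taxable = 10,230.00
  556.80 + 23.8% × (10,230.00 − 5,600.00) = 556.80 + 23.8% × 4,630.00 = 1,658.74
Transit Levy: 5.38% × 10,230.00 = 550.37
Long-Term Care Levy: 4% × 10,230.00 = 409.20
Total: 1,658.74 + 550.37 + 409.20 = 2,618.31

2,618.31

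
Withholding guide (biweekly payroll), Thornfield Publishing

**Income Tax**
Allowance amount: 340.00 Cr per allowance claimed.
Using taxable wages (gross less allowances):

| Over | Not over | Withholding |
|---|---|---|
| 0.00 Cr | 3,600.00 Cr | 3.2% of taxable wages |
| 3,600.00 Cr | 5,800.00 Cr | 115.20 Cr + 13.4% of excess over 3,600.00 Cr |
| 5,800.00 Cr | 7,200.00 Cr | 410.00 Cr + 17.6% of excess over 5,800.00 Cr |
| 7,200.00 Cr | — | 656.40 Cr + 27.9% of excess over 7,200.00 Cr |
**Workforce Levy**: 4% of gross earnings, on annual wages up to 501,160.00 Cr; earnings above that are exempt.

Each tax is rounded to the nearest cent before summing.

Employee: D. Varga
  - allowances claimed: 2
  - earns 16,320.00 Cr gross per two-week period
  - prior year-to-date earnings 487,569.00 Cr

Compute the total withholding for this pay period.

3,554.80 Cr

Income Tax: taxable = 16,320.00 Cr − 2×340.00 Cr = 15,640.00 Cr
  656.40 Cr + 27.9% × (15,640.00 Cr − 7,200.00 Cr) = 656.40 Cr + 27.9% × 8,440.00 Cr = 3,011.16 Cr
Workforce Levy: cap 501,160.00 Cr − YTD 487,569.00 Cr = 13,591.00 Cr subject; 4% × 13,591.00 Cr = 543.64 Cr
Total: 3,011.16 Cr + 543.64 Cr = 3,554.80 Cr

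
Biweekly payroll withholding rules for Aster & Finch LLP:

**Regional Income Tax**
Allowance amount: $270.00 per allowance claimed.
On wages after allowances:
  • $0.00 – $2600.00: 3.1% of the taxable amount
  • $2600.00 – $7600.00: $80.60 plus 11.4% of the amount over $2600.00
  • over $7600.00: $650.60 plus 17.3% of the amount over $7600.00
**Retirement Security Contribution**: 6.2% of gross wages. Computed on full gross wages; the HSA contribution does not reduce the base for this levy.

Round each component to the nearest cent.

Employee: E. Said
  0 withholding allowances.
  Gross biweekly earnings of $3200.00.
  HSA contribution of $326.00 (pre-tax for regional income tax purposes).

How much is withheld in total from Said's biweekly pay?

$310.24

Regional Income Tax: taxable = $3200.00 − $326.00 = $2874.00
  $80.60 + 11.4% × ($2874.00 − $2600.00) = $80.60 + 11.4% × $274.00 = $111.84
Retirement Security Contribution: 6.2% × $3200.00 = $198.40
Total: $111.84 + $198.40 = $310.24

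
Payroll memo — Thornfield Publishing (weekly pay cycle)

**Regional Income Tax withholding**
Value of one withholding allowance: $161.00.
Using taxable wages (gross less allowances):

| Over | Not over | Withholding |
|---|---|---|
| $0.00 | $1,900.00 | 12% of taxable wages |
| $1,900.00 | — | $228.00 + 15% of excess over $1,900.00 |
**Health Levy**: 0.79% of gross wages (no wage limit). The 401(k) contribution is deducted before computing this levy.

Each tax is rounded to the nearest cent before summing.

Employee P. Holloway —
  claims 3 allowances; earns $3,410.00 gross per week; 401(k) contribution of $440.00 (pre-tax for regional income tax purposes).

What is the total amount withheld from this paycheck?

Regional Income Tax: taxable = $3,410.00 − $440.00 − 3×$161.00 = $2,487.00
  $228.00 + 15% × ($2,487.00 − $1,900.00) = $228.00 + 15% × $587.00 = $316.05
Health Levy: 0.79% × $2,970.00 = $23.46
Total: $316.05 + $23.46 = $339.51

$339.51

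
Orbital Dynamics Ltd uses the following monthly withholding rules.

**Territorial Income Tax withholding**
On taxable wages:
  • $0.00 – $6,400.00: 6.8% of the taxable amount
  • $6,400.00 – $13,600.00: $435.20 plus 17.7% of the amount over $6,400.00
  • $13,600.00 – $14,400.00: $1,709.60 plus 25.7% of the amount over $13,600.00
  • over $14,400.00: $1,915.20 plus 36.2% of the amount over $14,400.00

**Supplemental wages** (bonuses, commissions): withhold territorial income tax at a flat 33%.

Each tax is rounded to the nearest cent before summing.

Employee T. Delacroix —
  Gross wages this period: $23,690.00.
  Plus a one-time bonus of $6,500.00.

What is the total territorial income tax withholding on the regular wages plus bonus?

Territorial Income Tax: taxable = $23,690.00
  $1,915.20 + 36.2% × ($23,690.00 − $14,400.00) = $1,915.20 + 36.2% × $9,290.00 = $5,278.18
Supplemental (33% flat on bonus): 33% × $6,500.00 = $2,145.00
Total territorial income tax: $5,278.18 + $2,145.00 = $7,423.18

$7,423.18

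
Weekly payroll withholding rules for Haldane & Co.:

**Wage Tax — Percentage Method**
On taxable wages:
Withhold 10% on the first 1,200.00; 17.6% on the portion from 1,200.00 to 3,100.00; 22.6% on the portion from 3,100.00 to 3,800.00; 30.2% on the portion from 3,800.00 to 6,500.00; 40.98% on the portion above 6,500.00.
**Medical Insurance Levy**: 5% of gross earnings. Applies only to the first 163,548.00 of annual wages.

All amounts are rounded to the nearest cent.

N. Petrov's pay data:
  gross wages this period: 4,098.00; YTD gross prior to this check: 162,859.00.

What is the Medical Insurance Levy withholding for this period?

Medical Insurance Levy: cap 163,548.00 − YTD 162,859.00 = 689.00 subject; 5% × 689.00 = 34.45

34.45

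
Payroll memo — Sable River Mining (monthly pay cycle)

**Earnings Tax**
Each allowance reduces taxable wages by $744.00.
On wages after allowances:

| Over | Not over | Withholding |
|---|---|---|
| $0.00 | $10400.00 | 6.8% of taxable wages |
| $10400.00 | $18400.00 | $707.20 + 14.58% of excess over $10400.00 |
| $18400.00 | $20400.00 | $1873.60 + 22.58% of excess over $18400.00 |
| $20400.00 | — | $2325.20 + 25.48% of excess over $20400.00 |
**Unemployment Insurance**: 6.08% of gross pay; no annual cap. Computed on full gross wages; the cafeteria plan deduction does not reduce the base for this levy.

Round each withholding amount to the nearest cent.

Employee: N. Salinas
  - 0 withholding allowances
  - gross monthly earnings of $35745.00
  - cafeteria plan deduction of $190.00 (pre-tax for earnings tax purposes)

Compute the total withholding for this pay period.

Earnings Tax: taxable = $35745.00 − $190.00 = $35555.00
  $2325.20 + 25.48% × ($35555.00 − $20400.00) = $2325.20 + 25.48% × $15155.00 = $6186.69
Unemployment Insurance: 6.08% × $35745.00 = $2173.30
Total: $6186.69 + $2173.30 = $8359.99

$8359.99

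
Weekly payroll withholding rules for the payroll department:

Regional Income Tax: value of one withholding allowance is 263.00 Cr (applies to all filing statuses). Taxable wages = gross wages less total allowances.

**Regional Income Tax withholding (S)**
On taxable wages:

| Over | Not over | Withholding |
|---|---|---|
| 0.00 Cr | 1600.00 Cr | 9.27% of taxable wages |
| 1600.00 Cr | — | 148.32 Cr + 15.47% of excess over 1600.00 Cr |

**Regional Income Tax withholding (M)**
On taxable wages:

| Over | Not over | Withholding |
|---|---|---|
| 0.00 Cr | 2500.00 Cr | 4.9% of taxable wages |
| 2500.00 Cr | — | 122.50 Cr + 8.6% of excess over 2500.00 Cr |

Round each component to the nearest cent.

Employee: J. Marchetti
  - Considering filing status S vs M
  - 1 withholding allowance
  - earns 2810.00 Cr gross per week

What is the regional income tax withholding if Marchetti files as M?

Regional Income Tax (M): taxable = 2810.00 Cr − 1×263.00 Cr = 2547.00 Cr
  122.50 Cr + 8.6% × (2547.00 Cr − 2500.00 Cr) = 122.50 Cr + 8.6% × 47.00 Cr = 126.54 Cr

126.54 Cr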